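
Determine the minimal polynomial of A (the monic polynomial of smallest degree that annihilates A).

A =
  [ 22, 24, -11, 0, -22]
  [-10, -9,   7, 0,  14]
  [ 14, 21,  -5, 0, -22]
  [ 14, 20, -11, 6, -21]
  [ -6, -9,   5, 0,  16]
x^3 - 18*x^2 + 108*x - 216

The characteristic polynomial is χ_A(x) = (x - 6)^5, so the eigenvalues are known. The minimal polynomial is
  m_A(x) = Π_λ (x − λ)^{k_λ}
where k_λ is the size of the *largest* Jordan block for λ (equivalently, the smallest k with (A − λI)^k v = 0 for every generalised eigenvector v of λ).

  λ = 6: largest Jordan block has size 3, contributing (x − 6)^3

So m_A(x) = (x - 6)^3 = x^3 - 18*x^2 + 108*x - 216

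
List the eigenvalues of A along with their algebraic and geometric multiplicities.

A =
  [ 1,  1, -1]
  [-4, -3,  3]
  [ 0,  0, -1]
λ = -1: alg = 3, geom = 1

Step 1 — factor the characteristic polynomial to read off the algebraic multiplicities:
  χ_A(x) = (x + 1)^3

Step 2 — compute geometric multiplicities via the rank-nullity identity g(λ) = n − rank(A − λI):
  rank(A − (-1)·I) = 2, so dim ker(A − (-1)·I) = n − 2 = 1

Summary:
  λ = -1: algebraic multiplicity = 3, geometric multiplicity = 1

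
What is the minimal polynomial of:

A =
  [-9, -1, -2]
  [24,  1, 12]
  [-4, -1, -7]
x^2 + 10*x + 25

The characteristic polynomial is χ_A(x) = (x + 5)^3, so the eigenvalues are known. The minimal polynomial is
  m_A(x) = Π_λ (x − λ)^{k_λ}
where k_λ is the size of the *largest* Jordan block for λ (equivalently, the smallest k with (A − λI)^k v = 0 for every generalised eigenvector v of λ).

  λ = -5: largest Jordan block has size 2, contributing (x + 5)^2

So m_A(x) = (x + 5)^2 = x^2 + 10*x + 25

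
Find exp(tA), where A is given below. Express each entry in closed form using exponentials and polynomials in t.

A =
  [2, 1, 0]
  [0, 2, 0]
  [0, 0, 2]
e^{tA} =
  [exp(2*t), t*exp(2*t), 0]
  [0, exp(2*t), 0]
  [0, 0, exp(2*t)]

Strategy: write A = P · J · P⁻¹ where J is a Jordan canonical form, so e^{tA} = P · e^{tJ} · P⁻¹, and e^{tJ} can be computed block-by-block.

A has Jordan form
J =
  [2, 1, 0]
  [0, 2, 0]
  [0, 0, 2]
(up to reordering of blocks).

Per-block formulas:
  For a 2×2 Jordan block J_2(2): exp(t · J_2(2)) = e^(2t)·(I + t·N), where N is the 2×2 nilpotent shift.
  For a 1×1 block at λ = 2: exp(t · [2]) = [e^(2t)].

After assembling e^{tJ} and conjugating by P, we get:

e^{tA} =
  [exp(2*t), t*exp(2*t), 0]
  [0, exp(2*t), 0]
  [0, 0, exp(2*t)]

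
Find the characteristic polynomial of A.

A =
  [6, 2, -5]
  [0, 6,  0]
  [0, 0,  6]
x^3 - 18*x^2 + 108*x - 216

Expanding det(x·I − A) (e.g. by cofactor expansion or by noting that A is similar to its Jordan form J, which has the same characteristic polynomial as A) gives
  χ_A(x) = x^3 - 18*x^2 + 108*x - 216
which factors as (x - 6)^3. The eigenvalues (with algebraic multiplicities) are λ = 6 with multiplicity 3.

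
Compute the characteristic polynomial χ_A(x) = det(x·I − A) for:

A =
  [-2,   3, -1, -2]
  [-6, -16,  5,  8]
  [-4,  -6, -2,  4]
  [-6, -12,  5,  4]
x^4 + 16*x^3 + 96*x^2 + 256*x + 256

Expanding det(x·I − A) (e.g. by cofactor expansion or by noting that A is similar to its Jordan form J, which has the same characteristic polynomial as A) gives
  χ_A(x) = x^4 + 16*x^3 + 96*x^2 + 256*x + 256
which factors as (x + 4)^4. The eigenvalues (with algebraic multiplicities) are λ = -4 with multiplicity 4.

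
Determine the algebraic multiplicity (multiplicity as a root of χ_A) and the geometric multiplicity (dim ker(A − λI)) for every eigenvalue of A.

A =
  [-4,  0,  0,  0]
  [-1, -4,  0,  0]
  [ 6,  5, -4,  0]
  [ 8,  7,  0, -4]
λ = -4: alg = 4, geom = 2

Step 1 — factor the characteristic polynomial to read off the algebraic multiplicities:
  χ_A(x) = (x + 4)^4

Step 2 — compute geometric multiplicities via the rank-nullity identity g(λ) = n − rank(A − λI):
  rank(A − (-4)·I) = 2, so dim ker(A − (-4)·I) = n − 2 = 2

Summary:
  λ = -4: algebraic multiplicity = 4, geometric multiplicity = 2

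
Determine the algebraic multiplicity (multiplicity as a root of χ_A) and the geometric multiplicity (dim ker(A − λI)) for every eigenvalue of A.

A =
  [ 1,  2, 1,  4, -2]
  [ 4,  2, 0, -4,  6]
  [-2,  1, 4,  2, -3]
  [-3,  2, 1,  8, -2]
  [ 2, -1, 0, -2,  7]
λ = 4: alg = 3, geom = 3; λ = 5: alg = 2, geom = 1

Step 1 — factor the characteristic polynomial to read off the algebraic multiplicities:
  χ_A(x) = (x - 5)^2*(x - 4)^3

Step 2 — compute geometric multiplicities via the rank-nullity identity g(λ) = n − rank(A − λI):
  rank(A − (4)·I) = 2, so dim ker(A − (4)·I) = n − 2 = 3
  rank(A − (5)·I) = 4, so dim ker(A − (5)·I) = n − 4 = 1

Summary:
  λ = 4: algebraic multiplicity = 3, geometric multiplicity = 3
  λ = 5: algebraic multiplicity = 2, geometric multiplicity = 1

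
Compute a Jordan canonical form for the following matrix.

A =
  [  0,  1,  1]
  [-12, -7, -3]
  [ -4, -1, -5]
J_2(-4) ⊕ J_1(-4)

The characteristic polynomial is
  det(x·I − A) = x^3 + 12*x^2 + 48*x + 64 = (x + 4)^3

Eigenvalues and multiplicities (the geometric multiplicity of λ is n − rank(A − λI), which equals the number of Jordan blocks for λ):
  λ = -4: algebraic multiplicity = 3, geometric multiplicity = 2

Determining the block sizes for each eigenvalue:
  λ = -4: 2 blocks summing to 3 forces exactly one block of size 2 and the rest size 1 → block sizes [2, 1]

Assembling the blocks gives a Jordan form
J =
  [-4,  1,  0]
  [ 0, -4,  0]
  [ 0,  0, -4]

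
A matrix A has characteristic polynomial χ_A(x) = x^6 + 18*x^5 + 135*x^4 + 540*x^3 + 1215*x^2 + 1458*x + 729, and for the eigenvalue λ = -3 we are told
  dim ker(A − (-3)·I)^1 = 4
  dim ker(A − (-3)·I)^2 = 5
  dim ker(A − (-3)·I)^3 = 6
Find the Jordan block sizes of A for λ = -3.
Block sizes for λ = -3: [3, 1, 1, 1]

From the dimensions of kernels of powers, the number of Jordan blocks of size at least j is d_j − d_{j−1} where d_j = dim ker(N^j) (with d_0 = 0). Computing the differences gives [4, 1, 1].
The number of blocks of size exactly k is (#blocks of size ≥ k) − (#blocks of size ≥ k + 1), so the partition is: 3 block(s) of size 1, 1 block(s) of size 3.
In nonincreasing order the block sizes are [3, 1, 1, 1].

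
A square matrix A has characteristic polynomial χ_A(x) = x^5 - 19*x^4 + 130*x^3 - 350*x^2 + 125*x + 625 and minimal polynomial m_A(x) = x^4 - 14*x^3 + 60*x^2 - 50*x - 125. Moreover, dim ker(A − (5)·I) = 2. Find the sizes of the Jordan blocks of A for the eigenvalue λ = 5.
Block sizes for λ = 5: [3, 1]

Step 1 — from the characteristic polynomial, algebraic multiplicity of λ = 5 is 4. From dim ker(A − (5)·I) = 2, there are exactly 2 Jordan blocks for λ = 5.
Step 2 — from the minimal polynomial, the factor (x − 5)^3 tells us the largest block for λ = 5 has size 3.
Step 3 — with total size 4, 2 blocks, and largest block 3, the block sizes (in nonincreasing order) are [3, 1].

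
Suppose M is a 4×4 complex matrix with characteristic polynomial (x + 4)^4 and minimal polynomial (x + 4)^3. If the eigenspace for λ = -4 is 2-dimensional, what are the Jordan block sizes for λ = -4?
Block sizes for λ = -4: [3, 1]

Step 1 — from the characteristic polynomial, algebraic multiplicity of λ = -4 is 4. From dim ker(M − (-4)·I) = 2, there are exactly 2 Jordan blocks for λ = -4.
Step 2 — from the minimal polynomial, the factor (x + 4)^3 tells us the largest block for λ = -4 has size 3.
Step 3 — with total size 4, 2 blocks, and largest block 3, the block sizes (in nonincreasing order) are [3, 1].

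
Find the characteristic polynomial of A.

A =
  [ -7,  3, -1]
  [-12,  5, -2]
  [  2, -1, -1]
x^3 + 3*x^2 + 3*x + 1

Expanding det(x·I − A) (e.g. by cofactor expansion or by noting that A is similar to its Jordan form J, which has the same characteristic polynomial as A) gives
  χ_A(x) = x^3 + 3*x^2 + 3*x + 1
which factors as (x + 1)^3. The eigenvalues (with algebraic multiplicities) are λ = -1 with multiplicity 3.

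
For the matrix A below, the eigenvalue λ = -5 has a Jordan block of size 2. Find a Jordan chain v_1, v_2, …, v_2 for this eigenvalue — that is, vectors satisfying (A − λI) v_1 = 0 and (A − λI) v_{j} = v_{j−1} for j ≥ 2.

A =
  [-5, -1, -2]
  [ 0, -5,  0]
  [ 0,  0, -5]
A Jordan chain for λ = -5 of length 2:
v_1 = (-1, 0, 0)ᵀ
v_2 = (0, 1, 0)ᵀ

Let N = A − (-5)·I. We want v_2 with N^2 v_2 = 0 but N^1 v_2 ≠ 0; then v_{j-1} := N · v_j for j = 2, …, 2.

Pick v_2 = (0, 1, 0)ᵀ.
Then v_1 = N · v_2 = (-1, 0, 0)ᵀ.

Sanity check: (A − (-5)·I) v_1 = (0, 0, 0)ᵀ = 0. ✓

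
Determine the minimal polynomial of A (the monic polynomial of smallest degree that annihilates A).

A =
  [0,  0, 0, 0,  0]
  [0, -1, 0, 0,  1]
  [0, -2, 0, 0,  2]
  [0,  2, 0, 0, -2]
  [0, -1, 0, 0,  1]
x^2

The characteristic polynomial is χ_A(x) = x^5, so the eigenvalues are known. The minimal polynomial is
  m_A(x) = Π_λ (x − λ)^{k_λ}
where k_λ is the size of the *largest* Jordan block for λ (equivalently, the smallest k with (A − λI)^k v = 0 for every generalised eigenvector v of λ).

  λ = 0: largest Jordan block has size 2, contributing (x − 0)^2

So m_A(x) = x^2 = x^2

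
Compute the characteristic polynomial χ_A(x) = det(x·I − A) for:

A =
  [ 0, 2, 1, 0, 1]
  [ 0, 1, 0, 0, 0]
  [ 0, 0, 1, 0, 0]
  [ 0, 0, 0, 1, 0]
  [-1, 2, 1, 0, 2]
x^5 - 5*x^4 + 10*x^3 - 10*x^2 + 5*x - 1

Expanding det(x·I − A) (e.g. by cofactor expansion or by noting that A is similar to its Jordan form J, which has the same characteristic polynomial as A) gives
  χ_A(x) = x^5 - 5*x^4 + 10*x^3 - 10*x^2 + 5*x - 1
which factors as (x - 1)^5. The eigenvalues (with algebraic multiplicities) are λ = 1 with multiplicity 5.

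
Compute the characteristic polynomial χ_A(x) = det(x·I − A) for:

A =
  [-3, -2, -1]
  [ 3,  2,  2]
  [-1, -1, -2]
x^3 + 3*x^2 + 3*x + 1

Expanding det(x·I − A) (e.g. by cofactor expansion or by noting that A is similar to its Jordan form J, which has the same characteristic polynomial as A) gives
  χ_A(x) = x^3 + 3*x^2 + 3*x + 1
which factors as (x + 1)^3. The eigenvalues (with algebraic multiplicities) are λ = -1 with multiplicity 3.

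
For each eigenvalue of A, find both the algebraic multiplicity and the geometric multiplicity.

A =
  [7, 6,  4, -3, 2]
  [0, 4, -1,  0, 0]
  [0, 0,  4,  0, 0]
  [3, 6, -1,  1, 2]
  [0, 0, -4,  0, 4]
λ = 4: alg = 5, geom = 3

Step 1 — factor the characteristic polynomial to read off the algebraic multiplicities:
  χ_A(x) = (x - 4)^5

Step 2 — compute geometric multiplicities via the rank-nullity identity g(λ) = n − rank(A − λI):
  rank(A − (4)·I) = 2, so dim ker(A − (4)·I) = n − 2 = 3

Summary:
  λ = 4: algebraic multiplicity = 5, geometric multiplicity = 3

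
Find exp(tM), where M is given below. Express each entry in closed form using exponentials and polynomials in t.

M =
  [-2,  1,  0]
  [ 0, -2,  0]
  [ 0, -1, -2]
e^{tM} =
  [exp(-2*t), t*exp(-2*t), 0]
  [0, exp(-2*t), 0]
  [0, -t*exp(-2*t), exp(-2*t)]

Strategy: write M = P · J · P⁻¹ where J is a Jordan canonical form, so e^{tM} = P · e^{tJ} · P⁻¹, and e^{tJ} can be computed block-by-block.

M has Jordan form
J =
  [-2,  1,  0]
  [ 0, -2,  0]
  [ 0,  0, -2]
(up to reordering of blocks).

Per-block formulas:
  For a 2×2 Jordan block J_2(-2): exp(t · J_2(-2)) = e^(-2t)·(I + t·N), where N is the 2×2 nilpotent shift.
  For a 1×1 block at λ = -2: exp(t · [-2]) = [e^(-2t)].

After assembling e^{tJ} and conjugating by P, we get:

e^{tM} =
  [exp(-2*t), t*exp(-2*t), 0]
  [0, exp(-2*t), 0]
  [0, -t*exp(-2*t), exp(-2*t)]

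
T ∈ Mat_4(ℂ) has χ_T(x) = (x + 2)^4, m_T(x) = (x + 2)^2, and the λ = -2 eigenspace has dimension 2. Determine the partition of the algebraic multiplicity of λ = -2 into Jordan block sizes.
Block sizes for λ = -2: [2, 2]

Step 1 — from the characteristic polynomial, algebraic multiplicity of λ = -2 is 4. From dim ker(T − (-2)·I) = 2, there are exactly 2 Jordan blocks for λ = -2.
Step 2 — from the minimal polynomial, the factor (x + 2)^2 tells us the largest block for λ = -2 has size 2.
Step 3 — with total size 4, 2 blocks, and largest block 2, the block sizes (in nonincreasing order) are [2, 2].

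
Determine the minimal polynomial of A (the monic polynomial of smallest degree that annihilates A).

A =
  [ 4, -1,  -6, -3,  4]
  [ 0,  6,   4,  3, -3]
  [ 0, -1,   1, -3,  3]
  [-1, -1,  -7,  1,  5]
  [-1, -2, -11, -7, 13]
x^3 - 15*x^2 + 75*x - 125

The characteristic polynomial is χ_A(x) = (x - 5)^5, so the eigenvalues are known. The minimal polynomial is
  m_A(x) = Π_λ (x − λ)^{k_λ}
where k_λ is the size of the *largest* Jordan block for λ (equivalently, the smallest k with (A − λI)^k v = 0 for every generalised eigenvector v of λ).

  λ = 5: largest Jordan block has size 3, contributing (x − 5)^3

So m_A(x) = (x - 5)^3 = x^3 - 15*x^2 + 75*x - 125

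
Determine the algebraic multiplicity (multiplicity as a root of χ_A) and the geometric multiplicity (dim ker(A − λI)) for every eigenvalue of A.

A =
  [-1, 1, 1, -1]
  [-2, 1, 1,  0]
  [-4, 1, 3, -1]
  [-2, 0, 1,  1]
λ = 1: alg = 4, geom = 2

Step 1 — factor the characteristic polynomial to read off the algebraic multiplicities:
  χ_A(x) = (x - 1)^4

Step 2 — compute geometric multiplicities via the rank-nullity identity g(λ) = n − rank(A − λI):
  rank(A − (1)·I) = 2, so dim ker(A − (1)·I) = n − 2 = 2

Summary:
  λ = 1: algebraic multiplicity = 4, geometric multiplicity = 2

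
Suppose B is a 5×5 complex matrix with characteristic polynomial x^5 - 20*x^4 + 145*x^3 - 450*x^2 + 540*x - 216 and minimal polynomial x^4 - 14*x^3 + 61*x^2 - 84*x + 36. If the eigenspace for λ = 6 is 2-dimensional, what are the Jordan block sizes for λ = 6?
Block sizes for λ = 6: [2, 1]

Step 1 — from the characteristic polynomial, algebraic multiplicity of λ = 6 is 3. From dim ker(B − (6)·I) = 2, there are exactly 2 Jordan blocks for λ = 6.
Step 2 — from the minimal polynomial, the factor (x − 6)^2 tells us the largest block for λ = 6 has size 2.
Step 3 — with total size 3, 2 blocks, and largest block 2, the block sizes (in nonincreasing order) are [2, 1].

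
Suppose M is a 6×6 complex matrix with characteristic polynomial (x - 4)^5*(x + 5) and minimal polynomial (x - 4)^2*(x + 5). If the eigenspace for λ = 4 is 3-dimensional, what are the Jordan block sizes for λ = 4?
Block sizes for λ = 4: [2, 2, 1]

Step 1 — from the characteristic polynomial, algebraic multiplicity of λ = 4 is 5. From dim ker(M − (4)·I) = 3, there are exactly 3 Jordan blocks for λ = 4.
Step 2 — from the minimal polynomial, the factor (x − 4)^2 tells us the largest block for λ = 4 has size 2.
Step 3 — with total size 5, 3 blocks, and largest block 2, the block sizes (in nonincreasing order) are [2, 2, 1].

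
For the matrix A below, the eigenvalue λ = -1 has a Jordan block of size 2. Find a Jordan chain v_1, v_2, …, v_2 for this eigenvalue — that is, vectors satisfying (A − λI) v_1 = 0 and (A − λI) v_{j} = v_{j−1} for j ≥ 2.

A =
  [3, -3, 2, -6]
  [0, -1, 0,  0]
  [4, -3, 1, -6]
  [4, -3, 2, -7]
A Jordan chain for λ = -1 of length 2:
v_1 = (4, 0, 4, 4)ᵀ
v_2 = (1, 0, 0, 0)ᵀ

Let N = A − (-1)·I. We want v_2 with N^2 v_2 = 0 but N^1 v_2 ≠ 0; then v_{j-1} := N · v_j for j = 2, …, 2.

Pick v_2 = (1, 0, 0, 0)ᵀ.
Then v_1 = N · v_2 = (4, 0, 4, 4)ᵀ.

Sanity check: (A − (-1)·I) v_1 = (0, 0, 0, 0)ᵀ = 0. ✓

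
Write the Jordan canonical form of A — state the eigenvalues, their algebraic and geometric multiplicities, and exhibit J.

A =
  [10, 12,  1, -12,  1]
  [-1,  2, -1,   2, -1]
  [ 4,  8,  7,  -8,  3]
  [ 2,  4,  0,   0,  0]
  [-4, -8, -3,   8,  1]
J_3(4) ⊕ J_1(4) ⊕ J_1(4)

The characteristic polynomial is
  det(x·I − A) = x^5 - 20*x^4 + 160*x^3 - 640*x^2 + 1280*x - 1024 = (x - 4)^5

Eigenvalues and multiplicities (the geometric multiplicity of λ is n − rank(A − λI), which equals the number of Jordan blocks for λ):
  λ = 4: algebraic multiplicity = 5, geometric multiplicity = 3

Determining the block sizes for each eigenvalue:
  λ = 4: with am = 5 and gm = 3, the partition is not yet determined (e.g. several partitions of 5 into 3 parts exist). Let N = A − (4)·I. Computing rank(N^1) = 2, rank(N^2) = 1, rank(N^3) = 0; the number of blocks of size ≥ j is rank(N^{j−1}) − rank(N^j), giving [3, 1, 1]. So we have 1 block(s) of size 3, 2 block(s) of size 1 → block sizes [3, 1, 1]

Assembling the blocks gives a Jordan form
J =
  [4, 1, 0, 0, 0]
  [0, 4, 1, 0, 0]
  [0, 0, 4, 0, 0]
  [0, 0, 0, 4, 0]
  [0, 0, 0, 0, 4]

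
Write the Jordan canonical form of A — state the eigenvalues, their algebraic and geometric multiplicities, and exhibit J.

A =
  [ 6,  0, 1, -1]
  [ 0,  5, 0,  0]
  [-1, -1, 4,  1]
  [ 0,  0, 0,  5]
J_3(5) ⊕ J_1(5)

The characteristic polynomial is
  det(x·I − A) = x^4 - 20*x^3 + 150*x^2 - 500*x + 625 = (x - 5)^4

Eigenvalues and multiplicities (the geometric multiplicity of λ is n − rank(A − λI), which equals the number of Jordan blocks for λ):
  λ = 5: algebraic multiplicity = 4, geometric multiplicity = 2

Determining the block sizes for each eigenvalue:
  λ = 5: with am = 4 and gm = 2, the partition is not yet determined (e.g. several partitions of 4 into 2 parts exist). Let N = A − (5)·I. Computing rank(N^1) = 2, rank(N^2) = 1, rank(N^3) = 0; the number of blocks of size ≥ j is rank(N^{j−1}) − rank(N^j), giving [2, 1, 1]. So we have 1 block(s) of size 3, 1 block(s) of size 1 → block sizes [3, 1]

Assembling the blocks gives a Jordan form
J =
  [5, 1, 0, 0]
  [0, 5, 1, 0]
  [0, 0, 5, 0]
  [0, 0, 0, 5]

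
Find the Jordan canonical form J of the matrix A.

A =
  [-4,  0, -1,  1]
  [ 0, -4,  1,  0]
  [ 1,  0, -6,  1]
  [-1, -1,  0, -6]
J_3(-5) ⊕ J_1(-5)

The characteristic polynomial is
  det(x·I − A) = x^4 + 20*x^3 + 150*x^2 + 500*x + 625 = (x + 5)^4

Eigenvalues and multiplicities (the geometric multiplicity of λ is n − rank(A − λI), which equals the number of Jordan blocks for λ):
  λ = -5: algebraic multiplicity = 4, geometric multiplicity = 2

Determining the block sizes for each eigenvalue:
  λ = -5: with am = 4 and gm = 2, the partition is not yet determined (e.g. several partitions of 4 into 2 parts exist). Let N = A − (-5)·I. Computing rank(N^1) = 2, rank(N^2) = 1, rank(N^3) = 0; the number of blocks of size ≥ j is rank(N^{j−1}) − rank(N^j), giving [2, 1, 1]. So we have 1 block(s) of size 3, 1 block(s) of size 1 → block sizes [3, 1]

Assembling the blocks gives a Jordan form
J =
  [-5,  1,  0,  0]
  [ 0, -5,  1,  0]
  [ 0,  0, -5,  0]
  [ 0,  0,  0, -5]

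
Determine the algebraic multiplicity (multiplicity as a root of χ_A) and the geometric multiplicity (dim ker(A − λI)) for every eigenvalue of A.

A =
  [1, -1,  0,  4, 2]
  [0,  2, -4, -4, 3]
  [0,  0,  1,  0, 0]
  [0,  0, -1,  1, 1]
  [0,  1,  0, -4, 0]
λ = 1: alg = 5, geom = 2

Step 1 — factor the characteristic polynomial to read off the algebraic multiplicities:
  χ_A(x) = (x - 1)^5

Step 2 — compute geometric multiplicities via the rank-nullity identity g(λ) = n − rank(A − λI):
  rank(A − (1)·I) = 3, so dim ker(A − (1)·I) = n − 3 = 2

Summary:
  λ = 1: algebraic multiplicity = 5, geometric multiplicity = 2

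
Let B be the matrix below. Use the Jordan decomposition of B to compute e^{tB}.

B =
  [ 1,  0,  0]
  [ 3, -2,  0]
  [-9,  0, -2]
e^{tB} =
  [exp(t), 0, 0]
  [exp(t) - exp(-2*t), exp(-2*t), 0]
  [-3*exp(t) + 3*exp(-2*t), 0, exp(-2*t)]

Strategy: write B = P · J · P⁻¹ where J is a Jordan canonical form, so e^{tB} = P · e^{tJ} · P⁻¹, and e^{tJ} can be computed block-by-block.

B has Jordan form
J =
  [-2,  0, 0]
  [ 0, -2, 0]
  [ 0,  0, 1]
(up to reordering of blocks).

Per-block formulas:
  For a 1×1 block at λ = -2: exp(t · [-2]) = [e^(-2t)].
  For a 1×1 block at λ = 1: exp(t · [1]) = [e^(1t)].

After assembling e^{tJ} and conjugating by P, we get:

e^{tB} =
  [exp(t), 0, 0]
  [exp(t) - exp(-2*t), exp(-2*t), 0]
  [-3*exp(t) + 3*exp(-2*t), 0, exp(-2*t)]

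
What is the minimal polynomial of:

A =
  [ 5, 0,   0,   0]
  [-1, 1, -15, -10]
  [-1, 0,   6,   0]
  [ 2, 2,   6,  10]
x^2 - 11*x + 30

The characteristic polynomial is χ_A(x) = (x - 6)^2*(x - 5)^2, so the eigenvalues are known. The minimal polynomial is
  m_A(x) = Π_λ (x − λ)^{k_λ}
where k_λ is the size of the *largest* Jordan block for λ (equivalently, the smallest k with (A − λI)^k v = 0 for every generalised eigenvector v of λ).

  λ = 5: largest Jordan block has size 1, contributing (x − 5)
  λ = 6: largest Jordan block has size 1, contributing (x − 6)

So m_A(x) = (x - 6)*(x - 5) = x^2 - 11*x + 30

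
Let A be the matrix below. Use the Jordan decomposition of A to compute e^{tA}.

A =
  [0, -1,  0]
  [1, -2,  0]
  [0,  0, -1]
e^{tA} =
  [t*exp(-t) + exp(-t), -t*exp(-t), 0]
  [t*exp(-t), -t*exp(-t) + exp(-t), 0]
  [0, 0, exp(-t)]

Strategy: write A = P · J · P⁻¹ where J is a Jordan canonical form, so e^{tA} = P · e^{tJ} · P⁻¹, and e^{tJ} can be computed block-by-block.

A has Jordan form
J =
  [-1,  1,  0]
  [ 0, -1,  0]
  [ 0,  0, -1]
(up to reordering of blocks).

Per-block formulas:
  For a 1×1 block at λ = -1: exp(t · [-1]) = [e^(-1t)].
  For a 2×2 Jordan block J_2(-1): exp(t · J_2(-1)) = e^(-1t)·(I + t·N), where N is the 2×2 nilpotent shift.

After assembling e^{tJ} and conjugating by P, we get:

e^{tA} =
  [t*exp(-t) + exp(-t), -t*exp(-t), 0]
  [t*exp(-t), -t*exp(-t) + exp(-t), 0]
  [0, 0, exp(-t)]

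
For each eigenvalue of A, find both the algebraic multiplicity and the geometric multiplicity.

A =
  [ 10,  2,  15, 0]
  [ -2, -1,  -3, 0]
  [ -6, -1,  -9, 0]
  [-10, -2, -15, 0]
λ = 0: alg = 4, geom = 2

Step 1 — factor the characteristic polynomial to read off the algebraic multiplicities:
  χ_A(x) = x^4

Step 2 — compute geometric multiplicities via the rank-nullity identity g(λ) = n − rank(A − λI):
  rank(A − (0)·I) = 2, so dim ker(A − (0)·I) = n − 2 = 2

Summary:
  λ = 0: algebraic multiplicity = 4, geometric multiplicity = 2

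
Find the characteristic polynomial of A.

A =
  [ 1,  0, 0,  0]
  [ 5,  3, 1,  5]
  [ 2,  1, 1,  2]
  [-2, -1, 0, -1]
x^4 - 4*x^3 + 6*x^2 - 4*x + 1

Expanding det(x·I − A) (e.g. by cofactor expansion or by noting that A is similar to its Jordan form J, which has the same characteristic polynomial as A) gives
  χ_A(x) = x^4 - 4*x^3 + 6*x^2 - 4*x + 1
which factors as (x - 1)^4. The eigenvalues (with algebraic multiplicities) are λ = 1 with multiplicity 4.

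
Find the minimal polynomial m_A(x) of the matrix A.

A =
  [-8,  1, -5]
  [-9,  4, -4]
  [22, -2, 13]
x^3 - 9*x^2 + 27*x - 27

The characteristic polynomial is χ_A(x) = (x - 3)^3, so the eigenvalues are known. The minimal polynomial is
  m_A(x) = Π_λ (x − λ)^{k_λ}
where k_λ is the size of the *largest* Jordan block for λ (equivalently, the smallest k with (A − λI)^k v = 0 for every generalised eigenvector v of λ).

  λ = 3: largest Jordan block has size 3, contributing (x − 3)^3

So m_A(x) = (x - 3)^3 = x^3 - 9*x^2 + 27*x - 27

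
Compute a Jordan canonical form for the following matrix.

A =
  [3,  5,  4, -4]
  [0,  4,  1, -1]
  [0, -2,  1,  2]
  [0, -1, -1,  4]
J_3(3) ⊕ J_1(3)

The characteristic polynomial is
  det(x·I − A) = x^4 - 12*x^3 + 54*x^2 - 108*x + 81 = (x - 3)^4

Eigenvalues and multiplicities (the geometric multiplicity of λ is n − rank(A − λI), which equals the number of Jordan blocks for λ):
  λ = 3: algebraic multiplicity = 4, geometric multiplicity = 2

Determining the block sizes for each eigenvalue:
  λ = 3: with am = 4 and gm = 2, the partition is not yet determined (e.g. several partitions of 4 into 2 parts exist). Let N = A − (3)·I. Computing rank(N^1) = 2, rank(N^2) = 1, rank(N^3) = 0; the number of blocks of size ≥ j is rank(N^{j−1}) − rank(N^j), giving [2, 1, 1]. So we have 1 block(s) of size 3, 1 block(s) of size 1 → block sizes [3, 1]

Assembling the blocks gives a Jordan form
J =
  [3, 1, 0, 0]
  [0, 3, 1, 0]
  [0, 0, 3, 0]
  [0, 0, 0, 3]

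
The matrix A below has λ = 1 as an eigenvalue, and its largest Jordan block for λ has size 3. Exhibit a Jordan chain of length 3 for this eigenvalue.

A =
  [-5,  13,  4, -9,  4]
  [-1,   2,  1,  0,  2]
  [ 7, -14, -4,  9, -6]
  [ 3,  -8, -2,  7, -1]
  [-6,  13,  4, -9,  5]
A Jordan chain for λ = 1 of length 3:
v_1 = (3, 0, -3, -2, 3)ᵀ
v_2 = (13, 1, -14, -8, 13)ᵀ
v_3 = (0, 1, 0, 0, 0)ᵀ

Let N = A − (1)·I. We want v_3 with N^3 v_3 = 0 but N^2 v_3 ≠ 0; then v_{j-1} := N · v_j for j = 3, …, 2.

Pick v_3 = (0, 1, 0, 0, 0)ᵀ.
Then v_2 = N · v_3 = (13, 1, -14, -8, 13)ᵀ.
Then v_1 = N · v_2 = (3, 0, -3, -2, 3)ᵀ.

Sanity check: (A − (1)·I) v_1 = (0, 0, 0, 0, 0)ᵀ = 0. ✓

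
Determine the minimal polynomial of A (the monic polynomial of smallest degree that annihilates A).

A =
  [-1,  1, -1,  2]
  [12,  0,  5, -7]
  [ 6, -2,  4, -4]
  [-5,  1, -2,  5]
x^3 - 6*x^2 + 12*x - 8

The characteristic polynomial is χ_A(x) = (x - 2)^4, so the eigenvalues are known. The minimal polynomial is
  m_A(x) = Π_λ (x − λ)^{k_λ}
where k_λ is the size of the *largest* Jordan block for λ (equivalently, the smallest k with (A − λI)^k v = 0 for every generalised eigenvector v of λ).

  λ = 2: largest Jordan block has size 3, contributing (x − 2)^3

So m_A(x) = (x - 2)^3 = x^3 - 6*x^2 + 12*x - 8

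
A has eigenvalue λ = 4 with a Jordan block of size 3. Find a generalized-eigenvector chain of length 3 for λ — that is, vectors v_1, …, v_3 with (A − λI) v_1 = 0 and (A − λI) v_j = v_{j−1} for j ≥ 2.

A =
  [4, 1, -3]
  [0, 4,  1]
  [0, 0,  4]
A Jordan chain for λ = 4 of length 3:
v_1 = (1, 0, 0)ᵀ
v_2 = (-3, 1, 0)ᵀ
v_3 = (0, 0, 1)ᵀ

Let N = A − (4)·I. We want v_3 with N^3 v_3 = 0 but N^2 v_3 ≠ 0; then v_{j-1} := N · v_j for j = 3, …, 2.

Pick v_3 = (0, 0, 1)ᵀ.
Then v_2 = N · v_3 = (-3, 1, 0)ᵀ.
Then v_1 = N · v_2 = (1, 0, 0)ᵀ.

Sanity check: (A − (4)·I) v_1 = (0, 0, 0)ᵀ = 0. ✓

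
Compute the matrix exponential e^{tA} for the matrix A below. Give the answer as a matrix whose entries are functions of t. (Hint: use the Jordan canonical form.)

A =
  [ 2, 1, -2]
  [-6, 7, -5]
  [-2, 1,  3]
e^{tA} =
  [t^2*exp(4*t) - 2*t*exp(4*t) + exp(4*t), -t^2*exp(4*t)/2 + t*exp(4*t), t^2*exp(4*t)/2 - 2*t*exp(4*t)]
  [2*t^2*exp(4*t) - 6*t*exp(4*t), -t^2*exp(4*t) + 3*t*exp(4*t) + exp(4*t), t^2*exp(4*t) - 5*t*exp(4*t)]
  [-2*t*exp(4*t), t*exp(4*t), -t*exp(4*t) + exp(4*t)]

Strategy: write A = P · J · P⁻¹ where J is a Jordan canonical form, so e^{tA} = P · e^{tJ} · P⁻¹, and e^{tJ} can be computed block-by-block.

A has Jordan form
J =
  [4, 1, 0]
  [0, 4, 1]
  [0, 0, 4]
(up to reordering of blocks).

Per-block formulas:
  For a 3×3 Jordan block J_3(4): exp(t · J_3(4)) = e^(4t)·(I + t·N + (t^2/2)·N^2), where N is the 3×3 nilpotent shift.

After assembling e^{tJ} and conjugating by P, we get:

e^{tA} =
  [t^2*exp(4*t) - 2*t*exp(4*t) + exp(4*t), -t^2*exp(4*t)/2 + t*exp(4*t), t^2*exp(4*t)/2 - 2*t*exp(4*t)]
  [2*t^2*exp(4*t) - 6*t*exp(4*t), -t^2*exp(4*t) + 3*t*exp(4*t) + exp(4*t), t^2*exp(4*t) - 5*t*exp(4*t)]
  [-2*t*exp(4*t), t*exp(4*t), -t*exp(4*t) + exp(4*t)]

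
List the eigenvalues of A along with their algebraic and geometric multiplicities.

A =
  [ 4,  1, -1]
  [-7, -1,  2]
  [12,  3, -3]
λ = 0: alg = 3, geom = 1

Step 1 — factor the characteristic polynomial to read off the algebraic multiplicities:
  χ_A(x) = x^3

Step 2 — compute geometric multiplicities via the rank-nullity identity g(λ) = n − rank(A − λI):
  rank(A − (0)·I) = 2, so dim ker(A − (0)·I) = n − 2 = 1

Summary:
  λ = 0: algebraic multiplicity = 3, geometric multiplicity = 1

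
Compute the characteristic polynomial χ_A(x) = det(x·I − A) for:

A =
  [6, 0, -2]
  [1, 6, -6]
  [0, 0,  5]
x^3 - 17*x^2 + 96*x - 180

Expanding det(x·I − A) (e.g. by cofactor expansion or by noting that A is similar to its Jordan form J, which has the same characteristic polynomial as A) gives
  χ_A(x) = x^3 - 17*x^2 + 96*x - 180
which factors as (x - 6)^2*(x - 5). The eigenvalues (with algebraic multiplicities) are λ = 5 with multiplicity 1, λ = 6 with multiplicity 2.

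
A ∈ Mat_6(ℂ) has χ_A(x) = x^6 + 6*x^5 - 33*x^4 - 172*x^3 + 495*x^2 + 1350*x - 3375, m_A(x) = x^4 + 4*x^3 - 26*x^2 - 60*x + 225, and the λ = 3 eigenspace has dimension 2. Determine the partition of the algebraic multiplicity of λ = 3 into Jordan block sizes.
Block sizes for λ = 3: [2, 1]

Step 1 — from the characteristic polynomial, algebraic multiplicity of λ = 3 is 3. From dim ker(A − (3)·I) = 2, there are exactly 2 Jordan blocks for λ = 3.
Step 2 — from the minimal polynomial, the factor (x − 3)^2 tells us the largest block for λ = 3 has size 2.
Step 3 — with total size 3, 2 blocks, and largest block 2, the block sizes (in nonincreasing order) are [2, 1].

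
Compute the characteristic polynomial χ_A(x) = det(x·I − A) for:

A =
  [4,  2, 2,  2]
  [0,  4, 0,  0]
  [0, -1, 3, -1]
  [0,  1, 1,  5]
x^4 - 16*x^3 + 96*x^2 - 256*x + 256

Expanding det(x·I − A) (e.g. by cofactor expansion or by noting that A is similar to its Jordan form J, which has the same characteristic polynomial as A) gives
  χ_A(x) = x^4 - 16*x^3 + 96*x^2 - 256*x + 256
which factors as (x - 4)^4. The eigenvalues (with algebraic multiplicities) are λ = 4 with multiplicity 4.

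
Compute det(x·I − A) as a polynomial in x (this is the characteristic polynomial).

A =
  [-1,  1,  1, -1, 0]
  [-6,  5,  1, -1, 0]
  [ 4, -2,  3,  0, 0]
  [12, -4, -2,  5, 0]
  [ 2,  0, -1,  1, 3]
x^5 - 15*x^4 + 90*x^3 - 270*x^2 + 405*x - 243

Expanding det(x·I − A) (e.g. by cofactor expansion or by noting that A is similar to its Jordan form J, which has the same characteristic polynomial as A) gives
  χ_A(x) = x^5 - 15*x^4 + 90*x^3 - 270*x^2 + 405*x - 243
which factors as (x - 3)^5. The eigenvalues (with algebraic multiplicities) are λ = 3 with multiplicity 5.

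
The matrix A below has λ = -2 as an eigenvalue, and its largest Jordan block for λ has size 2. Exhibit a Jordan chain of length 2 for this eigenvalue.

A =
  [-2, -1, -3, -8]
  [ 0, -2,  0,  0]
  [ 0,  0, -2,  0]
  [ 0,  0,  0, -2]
A Jordan chain for λ = -2 of length 2:
v_1 = (-1, 0, 0, 0)ᵀ
v_2 = (0, 1, 0, 0)ᵀ

Let N = A − (-2)·I. We want v_2 with N^2 v_2 = 0 but N^1 v_2 ≠ 0; then v_{j-1} := N · v_j for j = 2, …, 2.

Pick v_2 = (0, 1, 0, 0)ᵀ.
Then v_1 = N · v_2 = (-1, 0, 0, 0)ᵀ.

Sanity check: (A − (-2)·I) v_1 = (0, 0, 0, 0)ᵀ = 0. ✓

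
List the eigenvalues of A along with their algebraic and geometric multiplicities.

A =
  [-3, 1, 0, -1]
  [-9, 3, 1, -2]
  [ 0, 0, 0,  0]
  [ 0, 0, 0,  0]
λ = 0: alg = 4, geom = 2

Step 1 — factor the characteristic polynomial to read off the algebraic multiplicities:
  χ_A(x) = x^4

Step 2 — compute geometric multiplicities via the rank-nullity identity g(λ) = n − rank(A − λI):
  rank(A − (0)·I) = 2, so dim ker(A − (0)·I) = n − 2 = 2

Summary:
  λ = 0: algebraic multiplicity = 4, geometric multiplicity = 2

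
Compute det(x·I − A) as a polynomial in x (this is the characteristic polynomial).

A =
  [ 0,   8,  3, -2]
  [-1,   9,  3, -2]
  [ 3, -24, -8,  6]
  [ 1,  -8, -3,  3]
x^4 - 4*x^3 + 6*x^2 - 4*x + 1

Expanding det(x·I − A) (e.g. by cofactor expansion or by noting that A is similar to its Jordan form J, which has the same characteristic polynomial as A) gives
  χ_A(x) = x^4 - 4*x^3 + 6*x^2 - 4*x + 1
which factors as (x - 1)^4. The eigenvalues (with algebraic multiplicities) are λ = 1 with multiplicity 4.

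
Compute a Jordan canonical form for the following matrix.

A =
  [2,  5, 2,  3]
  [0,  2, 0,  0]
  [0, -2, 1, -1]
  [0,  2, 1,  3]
J_3(2) ⊕ J_1(2)

The characteristic polynomial is
  det(x·I − A) = x^4 - 8*x^3 + 24*x^2 - 32*x + 16 = (x - 2)^4

Eigenvalues and multiplicities (the geometric multiplicity of λ is n − rank(A − λI), which equals the number of Jordan blocks for λ):
  λ = 2: algebraic multiplicity = 4, geometric multiplicity = 2

Determining the block sizes for each eigenvalue:
  λ = 2: with am = 4 and gm = 2, the partition is not yet determined (e.g. several partitions of 4 into 2 parts exist). Let N = A − (2)·I. Computing rank(N^1) = 2, rank(N^2) = 1, rank(N^3) = 0; the number of blocks of size ≥ j is rank(N^{j−1}) − rank(N^j), giving [2, 1, 1]. So we have 1 block(s) of size 3, 1 block(s) of size 1 → block sizes [3, 1]

Assembling the blocks gives a Jordan form
J =
  [2, 1, 0, 0]
  [0, 2, 1, 0]
  [0, 0, 2, 0]
  [0, 0, 0, 2]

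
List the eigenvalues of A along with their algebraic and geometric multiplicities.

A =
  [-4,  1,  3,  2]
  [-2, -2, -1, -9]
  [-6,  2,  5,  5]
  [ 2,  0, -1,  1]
λ = 0: alg = 4, geom = 2

Step 1 — factor the characteristic polynomial to read off the algebraic multiplicities:
  χ_A(x) = x^4

Step 2 — compute geometric multiplicities via the rank-nullity identity g(λ) = n − rank(A − λI):
  rank(A − (0)·I) = 2, so dim ker(A − (0)·I) = n − 2 = 2

Summary:
  λ = 0: algebraic multiplicity = 4, geometric multiplicity = 2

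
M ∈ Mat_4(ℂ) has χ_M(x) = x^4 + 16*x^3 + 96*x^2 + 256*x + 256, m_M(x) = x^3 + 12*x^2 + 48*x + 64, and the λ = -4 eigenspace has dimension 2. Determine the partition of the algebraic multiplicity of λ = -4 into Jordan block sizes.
Block sizes for λ = -4: [3, 1]

Step 1 — from the characteristic polynomial, algebraic multiplicity of λ = -4 is 4. From dim ker(M − (-4)·I) = 2, there are exactly 2 Jordan blocks for λ = -4.
Step 2 — from the minimal polynomial, the factor (x + 4)^3 tells us the largest block for λ = -4 has size 3.
Step 3 — with total size 4, 2 blocks, and largest block 3, the block sizes (in nonincreasing order) are [3, 1].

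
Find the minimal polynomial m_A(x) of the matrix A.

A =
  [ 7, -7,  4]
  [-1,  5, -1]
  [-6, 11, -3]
x^3 - 9*x^2 + 27*x - 27

The characteristic polynomial is χ_A(x) = (x - 3)^3, so the eigenvalues are known. The minimal polynomial is
  m_A(x) = Π_λ (x − λ)^{k_λ}
where k_λ is the size of the *largest* Jordan block for λ (equivalently, the smallest k with (A − λI)^k v = 0 for every generalised eigenvector v of λ).

  λ = 3: largest Jordan block has size 3, contributing (x − 3)^3

So m_A(x) = (x - 3)^3 = x^3 - 9*x^2 + 27*x - 27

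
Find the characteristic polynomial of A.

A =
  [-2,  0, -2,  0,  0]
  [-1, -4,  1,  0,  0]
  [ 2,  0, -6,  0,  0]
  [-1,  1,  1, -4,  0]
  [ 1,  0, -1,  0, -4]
x^5 + 20*x^4 + 160*x^3 + 640*x^2 + 1280*x + 1024

Expanding det(x·I − A) (e.g. by cofactor expansion or by noting that A is similar to its Jordan form J, which has the same characteristic polynomial as A) gives
  χ_A(x) = x^5 + 20*x^4 + 160*x^3 + 640*x^2 + 1280*x + 1024
which factors as (x + 4)^5. The eigenvalues (with algebraic multiplicities) are λ = -4 with multiplicity 5.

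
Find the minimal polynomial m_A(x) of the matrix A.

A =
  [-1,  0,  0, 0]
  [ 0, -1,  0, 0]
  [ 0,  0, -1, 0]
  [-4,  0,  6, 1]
x^2 - 1

The characteristic polynomial is χ_A(x) = (x - 1)*(x + 1)^3, so the eigenvalues are known. The minimal polynomial is
  m_A(x) = Π_λ (x − λ)^{k_λ}
where k_λ is the size of the *largest* Jordan block for λ (equivalently, the smallest k with (A − λI)^k v = 0 for every generalised eigenvector v of λ).

  λ = -1: largest Jordan block has size 1, contributing (x + 1)
  λ = 1: largest Jordan block has size 1, contributing (x − 1)

So m_A(x) = (x - 1)*(x + 1) = x^2 - 1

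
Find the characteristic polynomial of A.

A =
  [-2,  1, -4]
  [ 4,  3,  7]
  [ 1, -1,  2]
x^3 - 3*x^2 + 3*x - 1

Expanding det(x·I − A) (e.g. by cofactor expansion or by noting that A is similar to its Jordan form J, which has the same characteristic polynomial as A) gives
  χ_A(x) = x^3 - 3*x^2 + 3*x - 1
which factors as (x - 1)^3. The eigenvalues (with algebraic multiplicities) are λ = 1 with multiplicity 3.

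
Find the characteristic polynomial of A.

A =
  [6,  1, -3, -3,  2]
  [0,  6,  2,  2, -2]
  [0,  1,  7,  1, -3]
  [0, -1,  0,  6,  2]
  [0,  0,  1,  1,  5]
x^5 - 30*x^4 + 360*x^3 - 2160*x^2 + 6480*x - 7776

Expanding det(x·I − A) (e.g. by cofactor expansion or by noting that A is similar to its Jordan form J, which has the same characteristic polynomial as A) gives
  χ_A(x) = x^5 - 30*x^4 + 360*x^3 - 2160*x^2 + 6480*x - 7776
which factors as (x - 6)^5. The eigenvalues (with algebraic multiplicities) are λ = 6 with multiplicity 5.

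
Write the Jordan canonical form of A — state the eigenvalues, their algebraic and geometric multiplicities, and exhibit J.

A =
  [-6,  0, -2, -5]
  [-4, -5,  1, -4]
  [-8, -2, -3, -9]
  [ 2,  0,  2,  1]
J_1(-4) ⊕ J_3(-3)

The characteristic polynomial is
  det(x·I − A) = x^4 + 13*x^3 + 63*x^2 + 135*x + 108 = (x + 3)^3*(x + 4)

Eigenvalues and multiplicities (the geometric multiplicity of λ is n − rank(A − λI), which equals the number of Jordan blocks for λ):
  λ = -4: algebraic multiplicity = 1, geometric multiplicity = 1
  λ = -3: algebraic multiplicity = 3, geometric multiplicity = 1

Determining the block sizes for each eigenvalue:
  λ = -4: one block (gm = 1), so the single block has size am = 1 → block sizes [1]
  λ = -3: one block (gm = 1), so the single block has size am = 3 → block sizes [3]

Assembling the blocks gives a Jordan form
J =
  [-4,  0,  0,  0]
  [ 0, -3,  1,  0]
  [ 0,  0, -3,  1]
  [ 0,  0,  0, -3]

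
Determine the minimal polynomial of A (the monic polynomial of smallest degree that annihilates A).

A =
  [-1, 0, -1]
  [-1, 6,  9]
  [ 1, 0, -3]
x^3 - 2*x^2 - 20*x - 24

The characteristic polynomial is χ_A(x) = (x - 6)*(x + 2)^2, so the eigenvalues are known. The minimal polynomial is
  m_A(x) = Π_λ (x − λ)^{k_λ}
where k_λ is the size of the *largest* Jordan block for λ (equivalently, the smallest k with (A − λI)^k v = 0 for every generalised eigenvector v of λ).

  λ = -2: largest Jordan block has size 2, contributing (x + 2)^2
  λ = 6: largest Jordan block has size 1, contributing (x − 6)

So m_A(x) = (x - 6)*(x + 2)^2 = x^3 - 2*x^2 - 20*x - 24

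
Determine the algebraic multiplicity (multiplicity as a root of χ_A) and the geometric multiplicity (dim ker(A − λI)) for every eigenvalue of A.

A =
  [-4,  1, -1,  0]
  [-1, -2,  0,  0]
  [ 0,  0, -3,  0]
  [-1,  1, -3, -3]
λ = -3: alg = 4, geom = 2

Step 1 — factor the characteristic polynomial to read off the algebraic multiplicities:
  χ_A(x) = (x + 3)^4

Step 2 — compute geometric multiplicities via the rank-nullity identity g(λ) = n − rank(A − λI):
  rank(A − (-3)·I) = 2, so dim ker(A − (-3)·I) = n − 2 = 2

Summary:
  λ = -3: algebraic multiplicity = 4, geometric multiplicity = 2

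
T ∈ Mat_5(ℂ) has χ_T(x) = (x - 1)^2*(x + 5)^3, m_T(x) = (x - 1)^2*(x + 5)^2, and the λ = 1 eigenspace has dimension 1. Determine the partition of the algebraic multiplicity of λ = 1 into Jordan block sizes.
Block sizes for λ = 1: [2]

Step 1 — from the characteristic polynomial, algebraic multiplicity of λ = 1 is 2. From dim ker(T − (1)·I) = 1, there are exactly 1 Jordan blocks for λ = 1.
Step 2 — from the minimal polynomial, the factor (x − 1)^2 tells us the largest block for λ = 1 has size 2.
Step 3 — with total size 2, 1 blocks, and largest block 2, the block sizes (in nonincreasing order) are [2].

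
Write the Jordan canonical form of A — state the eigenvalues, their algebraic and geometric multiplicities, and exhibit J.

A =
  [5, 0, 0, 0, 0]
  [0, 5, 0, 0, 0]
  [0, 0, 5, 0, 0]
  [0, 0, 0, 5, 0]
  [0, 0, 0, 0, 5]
J_1(5) ⊕ J_1(5) ⊕ J_1(5) ⊕ J_1(5) ⊕ J_1(5)

The characteristic polynomial is
  det(x·I − A) = x^5 - 25*x^4 + 250*x^3 - 1250*x^2 + 3125*x - 3125 = (x - 5)^5

Eigenvalues and multiplicities (the geometric multiplicity of λ is n − rank(A − λI), which equals the number of Jordan blocks for λ):
  λ = 5: algebraic multiplicity = 5, geometric multiplicity = 5

Determining the block sizes for each eigenvalue:
  λ = 5: gm = am = 5, so every block has size 1 → block sizes [1, 1, 1, 1, 1]

Assembling the blocks gives a Jordan form
J =
  [5, 0, 0, 0, 0]
  [0, 5, 0, 0, 0]
  [0, 0, 5, 0, 0]
  [0, 0, 0, 5, 0]
  [0, 0, 0, 0, 5]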